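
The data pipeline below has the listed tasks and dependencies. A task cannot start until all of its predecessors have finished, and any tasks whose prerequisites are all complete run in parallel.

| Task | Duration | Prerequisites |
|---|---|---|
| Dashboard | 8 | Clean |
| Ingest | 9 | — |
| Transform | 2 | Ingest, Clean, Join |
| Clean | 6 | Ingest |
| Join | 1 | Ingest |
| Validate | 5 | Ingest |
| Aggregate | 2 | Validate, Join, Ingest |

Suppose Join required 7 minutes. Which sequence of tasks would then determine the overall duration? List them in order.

Ingest, Clean, Dashboard

Critical path before the change: Ingest→Clean→Dashboard = 9+6+8 = 23 giving 23 minutes.
The longest path through Join is only 12 minutes, so Join has float 11.
That remains the longest chain; total 23 minutes.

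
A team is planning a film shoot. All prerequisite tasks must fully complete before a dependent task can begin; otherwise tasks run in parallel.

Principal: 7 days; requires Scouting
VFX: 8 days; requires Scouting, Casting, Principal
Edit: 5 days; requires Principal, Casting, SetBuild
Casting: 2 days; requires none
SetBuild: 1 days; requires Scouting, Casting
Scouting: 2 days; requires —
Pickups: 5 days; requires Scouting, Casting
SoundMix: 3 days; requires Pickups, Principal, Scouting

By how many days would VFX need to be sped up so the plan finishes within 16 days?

1

Current finish: 17 days; target: 16.
VFX is on every critical path, so each day cut from VFX cuts the finish by one (this holds down to a finish of 14).
Need 17 − 16 = 1 day off VFX → VFX becomes 7 days, finish becomes 16.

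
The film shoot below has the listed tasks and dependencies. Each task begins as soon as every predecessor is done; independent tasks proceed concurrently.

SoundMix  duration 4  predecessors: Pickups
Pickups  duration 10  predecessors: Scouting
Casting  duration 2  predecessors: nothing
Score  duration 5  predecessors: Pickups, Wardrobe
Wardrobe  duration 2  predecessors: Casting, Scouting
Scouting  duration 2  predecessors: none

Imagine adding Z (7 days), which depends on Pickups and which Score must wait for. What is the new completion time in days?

Originally the job takes 17 days.
With Z inserted, Score now waits for max(Pickups, Wardrobe, Z).
New critical path: Scouting→Pickups→Z→Score = 2+10+7+5 = 24 ⇒ 24 days.

24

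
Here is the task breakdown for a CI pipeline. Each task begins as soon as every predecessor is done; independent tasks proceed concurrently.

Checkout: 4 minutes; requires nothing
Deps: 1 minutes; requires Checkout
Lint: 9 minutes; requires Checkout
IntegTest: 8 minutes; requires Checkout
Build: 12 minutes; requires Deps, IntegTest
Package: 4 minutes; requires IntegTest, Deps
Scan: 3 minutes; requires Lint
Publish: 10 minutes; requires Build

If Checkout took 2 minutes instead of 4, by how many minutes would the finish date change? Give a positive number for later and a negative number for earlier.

Critical path before the change: Checkout→IntegTest→Build→Publish = 4+8+12+10 = 34 giving 34 minutes.
Checkout is on the critical path; changing it to 2 makes that path 32 minutes.
That remains the longest chain; total 32 minutes.
Change in finish: 32 − 34 = -2 minutes.

-2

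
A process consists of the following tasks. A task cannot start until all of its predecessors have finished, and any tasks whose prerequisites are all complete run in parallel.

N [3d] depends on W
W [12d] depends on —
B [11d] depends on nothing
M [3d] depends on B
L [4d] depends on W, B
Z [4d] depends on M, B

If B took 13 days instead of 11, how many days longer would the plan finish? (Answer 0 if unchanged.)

2

As given, the longest chain is B→M→Z = 11+3+4 = 18, so the finish is 18 days.
B is on the critical path; changing it to 13 makes that path 20 days.
That remains the longest chain; total 20 days.
Change in finish: 20 − 18 = +2 days.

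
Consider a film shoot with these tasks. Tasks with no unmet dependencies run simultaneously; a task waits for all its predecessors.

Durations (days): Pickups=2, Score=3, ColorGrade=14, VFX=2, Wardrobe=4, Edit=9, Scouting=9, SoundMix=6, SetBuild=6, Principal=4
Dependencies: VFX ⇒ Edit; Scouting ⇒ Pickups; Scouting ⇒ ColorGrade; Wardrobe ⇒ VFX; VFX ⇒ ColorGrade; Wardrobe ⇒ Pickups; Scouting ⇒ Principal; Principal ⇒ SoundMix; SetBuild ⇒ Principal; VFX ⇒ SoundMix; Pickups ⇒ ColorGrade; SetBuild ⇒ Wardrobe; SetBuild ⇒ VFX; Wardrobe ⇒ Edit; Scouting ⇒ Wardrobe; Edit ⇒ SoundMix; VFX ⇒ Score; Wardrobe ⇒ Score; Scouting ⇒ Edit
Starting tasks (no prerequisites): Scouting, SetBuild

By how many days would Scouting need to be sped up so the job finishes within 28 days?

Current finish: 30 days; target: 28.
Scouting is on every critical path, so each day cut from Scouting cuts the finish by one (this holds down to a finish of 27).
Need 30 − 28 = 2 days off Scouting → Scouting becomes 7 days, finish becomes 28.

2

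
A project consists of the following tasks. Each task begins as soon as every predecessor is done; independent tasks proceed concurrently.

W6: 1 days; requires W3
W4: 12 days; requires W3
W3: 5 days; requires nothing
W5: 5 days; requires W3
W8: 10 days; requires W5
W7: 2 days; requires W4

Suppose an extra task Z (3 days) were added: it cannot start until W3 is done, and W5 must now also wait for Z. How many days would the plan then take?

23

Originally the plan takes 20 days.
With Z inserted, W5 now waits for max(W3, Z).
New critical path: W3→Z→W5→W8 = 5+3+5+10 = 23 ⇒ 23 days.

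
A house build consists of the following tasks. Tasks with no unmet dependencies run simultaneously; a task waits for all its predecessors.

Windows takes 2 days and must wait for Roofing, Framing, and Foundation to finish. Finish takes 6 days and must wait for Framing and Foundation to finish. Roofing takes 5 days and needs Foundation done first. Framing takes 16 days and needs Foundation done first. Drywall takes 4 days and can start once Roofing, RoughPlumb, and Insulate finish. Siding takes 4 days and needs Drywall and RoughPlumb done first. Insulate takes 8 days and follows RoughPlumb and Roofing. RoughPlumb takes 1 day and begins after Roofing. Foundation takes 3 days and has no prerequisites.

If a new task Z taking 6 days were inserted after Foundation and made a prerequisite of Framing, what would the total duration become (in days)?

31

Originally the house build takes 25 days.
With Z inserted, Framing now waits for max(Foundation, Z).
New critical path: Foundation→Z→Framing→Finish = 3+6+16+6 = 31 ⇒ 31 days.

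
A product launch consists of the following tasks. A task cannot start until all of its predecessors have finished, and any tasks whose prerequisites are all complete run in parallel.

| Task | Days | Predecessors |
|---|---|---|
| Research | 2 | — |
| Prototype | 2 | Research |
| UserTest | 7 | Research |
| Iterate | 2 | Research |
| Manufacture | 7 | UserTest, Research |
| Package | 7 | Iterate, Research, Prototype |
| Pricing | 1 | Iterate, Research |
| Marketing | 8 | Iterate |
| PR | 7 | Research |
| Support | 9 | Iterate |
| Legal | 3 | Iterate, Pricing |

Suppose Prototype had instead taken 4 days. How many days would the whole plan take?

16

As given, the longest chain is Research→UserTest→Manufacture = 2+7+7 = 16, so the finish is 16 days.
The longest path through Prototype is only 11 days, so Prototype has float 5.
The critical path is still Research→UserTest→Manufacture; finish is now 16 days.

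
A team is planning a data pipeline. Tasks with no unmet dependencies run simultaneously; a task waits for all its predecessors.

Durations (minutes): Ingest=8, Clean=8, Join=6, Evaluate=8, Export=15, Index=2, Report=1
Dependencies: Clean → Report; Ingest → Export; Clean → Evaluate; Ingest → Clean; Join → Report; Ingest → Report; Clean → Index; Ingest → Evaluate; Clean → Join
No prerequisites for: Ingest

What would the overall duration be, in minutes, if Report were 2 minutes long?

24

Actual critical path: Ingest→Clean→Evaluate = 8+8+8 = 24 ⇒ 24 minutes.
Report is off the critical path — its longest chain is 23 minutes, giving 1 of slack.
New critical path: Ingest→Clean→Join→Report = 8+8+6+2 = 24 ⇒ 24 minutes.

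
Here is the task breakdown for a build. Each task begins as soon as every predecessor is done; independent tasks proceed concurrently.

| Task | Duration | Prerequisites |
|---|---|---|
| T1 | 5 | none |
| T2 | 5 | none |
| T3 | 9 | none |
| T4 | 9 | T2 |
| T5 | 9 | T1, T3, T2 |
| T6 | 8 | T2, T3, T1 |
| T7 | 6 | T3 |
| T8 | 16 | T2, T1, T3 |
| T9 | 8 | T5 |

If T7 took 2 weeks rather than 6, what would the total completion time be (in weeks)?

Baseline: T3→T5→T9 = 9+9+8 = 26 → 26 weeks.
The longest path through T7 is only 15 weeks, so T7 has float 11.
That remains the longest chain; total 26 weeks.

26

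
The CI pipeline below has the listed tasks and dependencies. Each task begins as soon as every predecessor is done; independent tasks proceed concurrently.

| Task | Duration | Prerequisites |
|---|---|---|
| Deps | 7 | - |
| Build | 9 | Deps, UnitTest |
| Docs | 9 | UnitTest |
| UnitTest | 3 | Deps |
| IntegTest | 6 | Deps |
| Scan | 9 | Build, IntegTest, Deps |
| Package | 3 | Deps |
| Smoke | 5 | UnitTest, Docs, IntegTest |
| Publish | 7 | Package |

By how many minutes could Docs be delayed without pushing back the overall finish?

The longest chain is Deps→UnitTest→Build→Scan = 7+3+9+9 = 28; overall finish 28 minutes.
The longest chain containing Docs totals 24 minutes.
Float = 28 − 24 = 4.

4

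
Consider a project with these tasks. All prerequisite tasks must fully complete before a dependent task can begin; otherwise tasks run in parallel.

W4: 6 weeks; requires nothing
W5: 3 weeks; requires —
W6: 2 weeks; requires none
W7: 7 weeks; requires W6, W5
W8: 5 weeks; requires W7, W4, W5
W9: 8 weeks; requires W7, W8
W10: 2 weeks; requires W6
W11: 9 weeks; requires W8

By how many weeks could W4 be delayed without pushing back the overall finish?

4

W5→W7→W8→W11 = 3+7+5+9 = 24 sets the makespan at 24 weeks.
W4 finishes as early as 6 and must finish by 10.
So W4 can slip 10 − 6 = 4 weeks.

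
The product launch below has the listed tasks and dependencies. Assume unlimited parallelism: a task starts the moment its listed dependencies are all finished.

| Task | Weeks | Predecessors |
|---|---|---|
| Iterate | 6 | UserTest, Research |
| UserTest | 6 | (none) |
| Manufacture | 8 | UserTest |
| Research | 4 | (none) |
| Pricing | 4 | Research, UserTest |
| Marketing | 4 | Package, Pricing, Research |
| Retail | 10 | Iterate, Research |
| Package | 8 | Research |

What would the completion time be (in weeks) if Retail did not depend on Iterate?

16

With the dependency in place, UserTest→Iterate→Retail = 6+6+10 = 22 sets the finish at 22 weeks.
Without Iterate→Retail, Retail's earliest start moves from 12 to 4.
The longest chain is now Research→Package→Marketing = 4+8+4 = 16, so the job takes 16 weeks.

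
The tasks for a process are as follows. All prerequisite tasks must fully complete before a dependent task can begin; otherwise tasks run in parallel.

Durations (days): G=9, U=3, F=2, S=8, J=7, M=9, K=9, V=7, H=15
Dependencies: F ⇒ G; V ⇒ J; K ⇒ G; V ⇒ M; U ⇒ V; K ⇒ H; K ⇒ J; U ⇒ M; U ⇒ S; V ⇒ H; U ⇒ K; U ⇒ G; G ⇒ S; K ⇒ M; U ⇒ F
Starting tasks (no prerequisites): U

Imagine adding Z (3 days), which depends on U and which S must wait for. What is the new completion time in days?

29

Originally the job takes 29 days.
With Z inserted, S now waits for max(G, U, Z).
New critical path: U→K→G→S = 3+9+9+8 = 29 ⇒ 29 days.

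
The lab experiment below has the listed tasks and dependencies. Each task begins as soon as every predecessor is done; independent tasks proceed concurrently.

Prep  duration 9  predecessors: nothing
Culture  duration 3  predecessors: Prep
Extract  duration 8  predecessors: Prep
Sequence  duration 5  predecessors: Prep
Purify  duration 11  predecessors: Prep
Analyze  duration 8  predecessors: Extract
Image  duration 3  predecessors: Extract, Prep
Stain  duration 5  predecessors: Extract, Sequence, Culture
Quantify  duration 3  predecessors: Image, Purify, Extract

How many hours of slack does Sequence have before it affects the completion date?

The longest chain is Prep→Extract→Analyze = 9+8+8 = 25; overall finish 25 hours.
The longest chain containing Sequence totals 19 hours.
So Sequence can slip 20 − 14 = 6 hours.

6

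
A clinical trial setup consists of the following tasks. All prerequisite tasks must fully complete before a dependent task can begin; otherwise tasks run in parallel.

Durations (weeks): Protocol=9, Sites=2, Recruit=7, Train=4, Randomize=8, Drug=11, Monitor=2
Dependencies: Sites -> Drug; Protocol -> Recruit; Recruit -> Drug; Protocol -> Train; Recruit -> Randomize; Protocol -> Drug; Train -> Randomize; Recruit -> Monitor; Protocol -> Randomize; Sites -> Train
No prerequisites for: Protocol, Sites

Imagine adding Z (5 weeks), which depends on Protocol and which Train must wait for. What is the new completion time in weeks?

27

Originally the plan takes 27 weeks.
With Z inserted, Train now waits for max(Sites, Protocol, Z).
New critical path: Protocol→Recruit→Drug = 9+7+11 = 27 ⇒ 27 weeks.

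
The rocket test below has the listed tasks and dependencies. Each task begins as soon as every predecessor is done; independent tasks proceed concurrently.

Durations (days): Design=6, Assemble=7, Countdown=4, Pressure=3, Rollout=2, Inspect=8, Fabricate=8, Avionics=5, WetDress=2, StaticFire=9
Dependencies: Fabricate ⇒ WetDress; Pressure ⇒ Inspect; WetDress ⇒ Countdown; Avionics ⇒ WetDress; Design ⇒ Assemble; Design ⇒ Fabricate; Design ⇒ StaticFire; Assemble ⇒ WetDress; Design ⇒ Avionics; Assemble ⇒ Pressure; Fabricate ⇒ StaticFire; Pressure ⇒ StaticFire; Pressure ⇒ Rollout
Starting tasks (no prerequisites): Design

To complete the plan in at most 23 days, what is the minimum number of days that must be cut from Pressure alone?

Current finish: 25 days; target: 23.
Pressure is on every critical path, so each day cut from Pressure cuts the finish by one (this holds down to a finish of 23).
Need 25 − 23 = 2 days off Pressure → Pressure becomes 1 day, finish becomes 23.

2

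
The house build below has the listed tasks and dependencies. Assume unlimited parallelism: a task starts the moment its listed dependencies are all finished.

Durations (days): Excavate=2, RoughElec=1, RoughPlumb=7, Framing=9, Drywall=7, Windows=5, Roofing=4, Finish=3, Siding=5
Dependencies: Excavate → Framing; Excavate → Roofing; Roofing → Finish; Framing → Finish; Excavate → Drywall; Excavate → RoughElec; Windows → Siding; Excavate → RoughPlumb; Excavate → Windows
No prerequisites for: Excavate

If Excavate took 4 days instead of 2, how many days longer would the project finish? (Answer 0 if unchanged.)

Actual critical path: Excavate→Framing→Finish = 2+9+3 = 14 ⇒ 14 days.
Excavate lies on that path, so at 4 days the path becomes 16 days.
No other chain overtakes it, so the finish is 16 days.
Change in finish: 16 − 14 = +2 days.

2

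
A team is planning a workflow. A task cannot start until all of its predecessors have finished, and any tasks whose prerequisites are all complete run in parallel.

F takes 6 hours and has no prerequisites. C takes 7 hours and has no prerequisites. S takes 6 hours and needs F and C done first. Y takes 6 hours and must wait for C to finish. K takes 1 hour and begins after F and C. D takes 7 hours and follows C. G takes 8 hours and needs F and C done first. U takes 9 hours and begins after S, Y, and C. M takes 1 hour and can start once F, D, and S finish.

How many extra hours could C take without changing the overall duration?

0

C→S→U = 7+6+9 = 22 sets the makespan at 22 hours.
The longest chain containing C totals 22 hours.
Slack of C = 0 − 0 = 0 hours.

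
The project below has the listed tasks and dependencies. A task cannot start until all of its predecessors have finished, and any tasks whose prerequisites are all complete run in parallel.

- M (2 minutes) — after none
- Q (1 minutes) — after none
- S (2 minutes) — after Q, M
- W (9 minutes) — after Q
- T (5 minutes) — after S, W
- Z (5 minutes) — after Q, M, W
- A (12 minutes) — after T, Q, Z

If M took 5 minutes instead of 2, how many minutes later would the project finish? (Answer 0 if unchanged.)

0

Critical path before the change: Q→W→T→A = 1+9+5+12 = 27 giving 27 minutes.
M has 6 minutes of float (longest path through it is 21).
That remains the longest chain; total 27 minutes.
Change in finish: 27 − 27 = +0 minutes.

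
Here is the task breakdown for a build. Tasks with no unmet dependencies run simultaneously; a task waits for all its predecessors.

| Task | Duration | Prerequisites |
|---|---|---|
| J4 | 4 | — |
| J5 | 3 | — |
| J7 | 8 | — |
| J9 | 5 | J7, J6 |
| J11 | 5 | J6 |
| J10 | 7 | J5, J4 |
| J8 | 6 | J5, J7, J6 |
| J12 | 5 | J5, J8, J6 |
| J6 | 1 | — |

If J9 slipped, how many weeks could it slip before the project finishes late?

6

J7→J8→J12 = 8+6+5 = 19 sets the makespan at 19 weeks.
Longest path through J9: 13 weeks (earliest finish 13, latest finish 19).
Slack of J9 = 14 − 8 = 6 weeks.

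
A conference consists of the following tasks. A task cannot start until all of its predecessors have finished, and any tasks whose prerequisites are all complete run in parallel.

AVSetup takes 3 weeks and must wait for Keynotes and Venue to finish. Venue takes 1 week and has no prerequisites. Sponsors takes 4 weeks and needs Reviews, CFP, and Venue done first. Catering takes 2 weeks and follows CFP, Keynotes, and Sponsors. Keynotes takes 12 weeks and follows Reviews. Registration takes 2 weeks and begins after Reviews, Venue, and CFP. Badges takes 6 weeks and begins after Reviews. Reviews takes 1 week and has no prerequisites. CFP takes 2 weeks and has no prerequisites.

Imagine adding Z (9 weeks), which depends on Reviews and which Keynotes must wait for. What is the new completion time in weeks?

25

Originally the plan takes 16 weeks.
With Z inserted, Keynotes now waits for max(Reviews, Z).
New critical path: Reviews→Z→Keynotes→AVSetup = 1+9+12+3 = 25 ⇒ 25 weeks.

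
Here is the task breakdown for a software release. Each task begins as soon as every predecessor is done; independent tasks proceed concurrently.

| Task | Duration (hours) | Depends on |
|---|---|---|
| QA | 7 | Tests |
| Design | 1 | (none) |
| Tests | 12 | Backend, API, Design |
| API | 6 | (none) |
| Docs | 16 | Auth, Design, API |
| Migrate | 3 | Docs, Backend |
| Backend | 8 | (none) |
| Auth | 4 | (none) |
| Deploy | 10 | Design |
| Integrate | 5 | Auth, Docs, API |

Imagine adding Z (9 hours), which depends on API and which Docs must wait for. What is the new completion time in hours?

Originally the software release takes 27 hours.
With Z inserted, Docs now waits for max(Auth, Design, API, Z).
New critical path: API→Z→Docs→Integrate = 6+9+16+5 = 36 ⇒ 36 hours.

36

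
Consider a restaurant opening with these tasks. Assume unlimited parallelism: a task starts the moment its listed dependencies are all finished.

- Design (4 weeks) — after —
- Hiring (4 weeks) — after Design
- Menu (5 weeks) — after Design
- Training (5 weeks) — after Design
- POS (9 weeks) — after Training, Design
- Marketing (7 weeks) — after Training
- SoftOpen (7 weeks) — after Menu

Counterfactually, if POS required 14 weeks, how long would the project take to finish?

Critical path before the change: Design→Training→POS = 4+5+9 = 18 giving 18 weeks.
POS lies on that path, so at 14 weeks the path becomes 23 weeks.
That remains the longest chain; total 23 weeks.

23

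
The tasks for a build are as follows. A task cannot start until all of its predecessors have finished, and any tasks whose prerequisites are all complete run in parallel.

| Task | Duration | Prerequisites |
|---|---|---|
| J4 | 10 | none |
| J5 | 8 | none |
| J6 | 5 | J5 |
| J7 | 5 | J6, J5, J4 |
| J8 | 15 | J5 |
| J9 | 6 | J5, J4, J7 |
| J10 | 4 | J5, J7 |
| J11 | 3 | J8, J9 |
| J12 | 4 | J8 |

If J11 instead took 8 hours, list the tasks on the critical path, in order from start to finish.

J5, J6, J7, J9, J11

As given, the longest chain is J5→J6→J7→J9→J11 = 8+5+5+6+3 = 27, so the finish is 27 hours.
J11 is on the critical path; changing it to 8 makes that path 32 hours.
That remains the longest chain; total 32 hours.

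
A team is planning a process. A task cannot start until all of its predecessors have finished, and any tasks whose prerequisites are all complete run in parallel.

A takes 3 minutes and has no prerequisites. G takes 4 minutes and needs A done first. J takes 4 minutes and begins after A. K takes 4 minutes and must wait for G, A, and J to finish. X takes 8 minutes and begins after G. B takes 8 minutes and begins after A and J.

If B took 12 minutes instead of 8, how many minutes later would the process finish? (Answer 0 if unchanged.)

Baseline: A→J→B = 3+4+8 = 15 → 15 minutes.
Since B is critical, the +4 change carries straight to that chain (now 19 minutes).
That remains the longest chain; total 19 minutes.
Change in finish: 19 − 15 = +4 minutes.

4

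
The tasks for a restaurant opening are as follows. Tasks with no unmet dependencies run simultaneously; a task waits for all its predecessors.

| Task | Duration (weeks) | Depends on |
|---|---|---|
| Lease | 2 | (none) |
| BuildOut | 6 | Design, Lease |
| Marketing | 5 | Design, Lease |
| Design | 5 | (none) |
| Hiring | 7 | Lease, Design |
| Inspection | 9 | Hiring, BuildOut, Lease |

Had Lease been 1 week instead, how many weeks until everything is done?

21

The binding path is Design→Hiring→Inspection = 5+7+9 = 21; finish at 21 weeks.
The longest path through Lease is only 18 weeks, so Lease has float 3.
That remains the longest chain; total 21 weeks.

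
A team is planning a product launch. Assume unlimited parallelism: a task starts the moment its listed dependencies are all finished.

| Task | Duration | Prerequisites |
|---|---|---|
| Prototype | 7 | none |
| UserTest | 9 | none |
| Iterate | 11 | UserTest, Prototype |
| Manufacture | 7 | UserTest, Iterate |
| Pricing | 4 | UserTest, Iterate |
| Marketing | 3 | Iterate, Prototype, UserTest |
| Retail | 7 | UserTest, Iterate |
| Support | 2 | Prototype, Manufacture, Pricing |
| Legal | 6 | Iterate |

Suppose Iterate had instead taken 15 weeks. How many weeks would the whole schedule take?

33

As given, the longest chain is UserTest→Iterate→Manufacture→Support = 9+11+7+2 = 29, so the finish is 29 weeks.
Iterate lies on that path, so at 15 weeks the path becomes 33 weeks.
The critical path is still UserTest→Iterate→Manufacture→Support; finish is now 33 weeks.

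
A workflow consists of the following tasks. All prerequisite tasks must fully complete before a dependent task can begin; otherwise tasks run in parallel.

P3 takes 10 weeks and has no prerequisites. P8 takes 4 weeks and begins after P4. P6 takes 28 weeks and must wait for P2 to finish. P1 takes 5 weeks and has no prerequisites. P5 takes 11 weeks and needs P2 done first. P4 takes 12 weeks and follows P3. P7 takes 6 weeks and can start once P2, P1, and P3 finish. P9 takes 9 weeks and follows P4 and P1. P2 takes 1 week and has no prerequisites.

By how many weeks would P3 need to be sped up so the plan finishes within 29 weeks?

2

Current finish: 31 weeks; target: 29.
P3 is on every critical path, so each week cut from P3 cuts the finish by one (this holds down to a finish of 29).
Need 31 − 29 = 2 weeks off P3 → P3 becomes 8 weeks, finish becomes 29.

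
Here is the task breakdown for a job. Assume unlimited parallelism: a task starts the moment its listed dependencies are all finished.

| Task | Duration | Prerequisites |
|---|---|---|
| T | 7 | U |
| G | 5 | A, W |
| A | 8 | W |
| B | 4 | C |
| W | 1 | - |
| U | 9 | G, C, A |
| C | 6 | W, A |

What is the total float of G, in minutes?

1

W→A→C→U→T = 1+8+6+9+7 = 31 sets the makespan at 31 minutes.
The longest chain containing G totals 30 minutes.
Slack of G = 10 − 9 = 1 minute.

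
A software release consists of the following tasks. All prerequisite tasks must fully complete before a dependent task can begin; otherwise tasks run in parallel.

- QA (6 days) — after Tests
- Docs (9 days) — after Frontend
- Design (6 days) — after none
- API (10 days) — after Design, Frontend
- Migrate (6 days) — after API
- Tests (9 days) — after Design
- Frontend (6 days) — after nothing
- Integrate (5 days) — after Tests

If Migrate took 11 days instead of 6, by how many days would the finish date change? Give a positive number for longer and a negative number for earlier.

5

Critical path before the change: Design→API→Migrate = 6+10+6 = 22 giving 22 days.
Migrate is on the critical path; changing it to 11 makes that path 27 days.
The critical path is still Design→API→Migrate; finish is now 27 days.
Change in finish: 27 − 22 = +5 days.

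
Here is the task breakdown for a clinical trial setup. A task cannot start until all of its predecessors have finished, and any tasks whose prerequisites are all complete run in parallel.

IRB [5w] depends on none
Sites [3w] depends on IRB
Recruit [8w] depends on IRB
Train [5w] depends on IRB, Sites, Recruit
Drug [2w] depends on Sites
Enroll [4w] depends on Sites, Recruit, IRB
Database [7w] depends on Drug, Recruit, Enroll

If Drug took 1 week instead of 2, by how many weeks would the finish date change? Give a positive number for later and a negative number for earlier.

Baseline: IRB→Recruit→Enroll→Database = 5+8+4+7 = 24 → 24 weeks.
Drug is off the critical path — its longest chain is 17 weeks, giving 7 of slack.
The critical path is still IRB→Recruit→Enroll→Database; finish is now 24 weeks.
Change in finish: 24 − 24 = +0 weeks.

0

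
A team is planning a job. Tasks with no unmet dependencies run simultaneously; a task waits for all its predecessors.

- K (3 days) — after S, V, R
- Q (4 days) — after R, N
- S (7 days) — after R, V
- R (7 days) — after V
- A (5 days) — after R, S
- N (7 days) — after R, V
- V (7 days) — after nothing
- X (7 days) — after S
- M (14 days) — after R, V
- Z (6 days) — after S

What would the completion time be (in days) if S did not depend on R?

Original critical path: V→R→S→X = 7+7+7+7 = 28 ⇒ 28 days.
Without R→S, S's earliest start moves from 14 to 7.
The longest chain is now V→R→M = 7+7+14 = 28, so the job takes 28 days.

28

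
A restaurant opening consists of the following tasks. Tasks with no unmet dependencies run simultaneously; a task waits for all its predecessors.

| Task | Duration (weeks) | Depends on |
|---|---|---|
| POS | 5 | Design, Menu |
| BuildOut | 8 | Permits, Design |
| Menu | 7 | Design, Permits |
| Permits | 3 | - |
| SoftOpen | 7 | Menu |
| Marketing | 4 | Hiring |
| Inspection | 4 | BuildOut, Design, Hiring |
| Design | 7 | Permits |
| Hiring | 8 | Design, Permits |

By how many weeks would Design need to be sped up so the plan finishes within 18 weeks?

6

Current finish: 24 weeks; target: 18.
Design is on every critical path, so each week cut from Design cuts the finish by one (this holds down to a finish of 18).
Need 24 − 18 = 6 weeks off Design → Design becomes 1 week, finish becomes 18.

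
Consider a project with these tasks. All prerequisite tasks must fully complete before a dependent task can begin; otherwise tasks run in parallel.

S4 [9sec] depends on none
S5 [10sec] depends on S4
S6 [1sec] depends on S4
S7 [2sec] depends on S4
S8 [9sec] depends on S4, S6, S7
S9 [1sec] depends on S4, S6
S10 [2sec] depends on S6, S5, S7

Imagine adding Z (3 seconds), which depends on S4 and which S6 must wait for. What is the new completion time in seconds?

22

Originally the schedule takes 21 seconds.
With Z inserted, S6 now waits for max(S4, Z).
New critical path: S4→Z→S6→S8 = 9+3+1+9 = 22 ⇒ 22 seconds.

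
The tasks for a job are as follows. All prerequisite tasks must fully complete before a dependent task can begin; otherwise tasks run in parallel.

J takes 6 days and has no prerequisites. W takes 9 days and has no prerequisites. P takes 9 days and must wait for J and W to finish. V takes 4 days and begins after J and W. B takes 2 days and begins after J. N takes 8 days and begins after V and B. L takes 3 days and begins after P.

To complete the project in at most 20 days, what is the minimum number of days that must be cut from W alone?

1

Current finish: 21 days; target: 20.
W is on every critical path, so each day cut from W cuts the finish by one (this holds down to a finish of 18).
Need 21 − 20 = 1 day off W → W becomes 8 days, finish becomes 20.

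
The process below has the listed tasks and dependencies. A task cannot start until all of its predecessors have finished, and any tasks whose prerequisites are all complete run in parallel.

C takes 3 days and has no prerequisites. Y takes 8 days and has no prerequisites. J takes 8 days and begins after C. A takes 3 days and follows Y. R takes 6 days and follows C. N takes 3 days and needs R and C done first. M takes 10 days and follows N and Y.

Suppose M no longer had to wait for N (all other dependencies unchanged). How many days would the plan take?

Before: longest chain C→R→N→M = 3+6+3+10 = 22, finish 22.
Without N→M, M's earliest start moves from 12 to 8.
After: Y→M = 8+10 = 18 → 18 days.

18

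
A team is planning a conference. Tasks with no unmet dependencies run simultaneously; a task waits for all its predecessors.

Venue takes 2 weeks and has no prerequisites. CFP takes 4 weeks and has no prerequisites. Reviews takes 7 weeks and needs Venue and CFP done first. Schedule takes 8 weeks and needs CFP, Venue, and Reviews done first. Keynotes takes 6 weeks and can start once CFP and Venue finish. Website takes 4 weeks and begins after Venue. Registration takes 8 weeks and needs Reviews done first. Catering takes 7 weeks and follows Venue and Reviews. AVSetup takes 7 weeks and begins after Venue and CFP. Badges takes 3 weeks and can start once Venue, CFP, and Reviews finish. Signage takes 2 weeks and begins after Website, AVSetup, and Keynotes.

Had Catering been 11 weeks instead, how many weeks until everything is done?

22

Actual critical path: CFP→Reviews→Schedule = 4+7+8 = 19 ⇒ 19 weeks.
Catering has 1 week of float (longest path through it is 18).
The binding chain switches to CFP→Reviews→Catering = 4+7+11 = 22; finish 22 weeks.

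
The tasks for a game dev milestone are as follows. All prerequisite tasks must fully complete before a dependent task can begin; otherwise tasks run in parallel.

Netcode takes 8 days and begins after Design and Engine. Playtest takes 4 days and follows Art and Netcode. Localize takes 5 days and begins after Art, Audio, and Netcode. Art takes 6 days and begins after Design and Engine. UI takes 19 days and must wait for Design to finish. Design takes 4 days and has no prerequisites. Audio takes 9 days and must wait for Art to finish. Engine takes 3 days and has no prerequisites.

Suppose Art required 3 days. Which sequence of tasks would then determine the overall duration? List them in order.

Design, UI

Actual critical path: Design→Art→Audio→Localize = 4+6+9+5 = 24 ⇒ 24 days.
Art lies on that path, so at 3 days the path becomes 21 days.
New critical path: Design→UI = 4+19 = 23 ⇒ 23 days.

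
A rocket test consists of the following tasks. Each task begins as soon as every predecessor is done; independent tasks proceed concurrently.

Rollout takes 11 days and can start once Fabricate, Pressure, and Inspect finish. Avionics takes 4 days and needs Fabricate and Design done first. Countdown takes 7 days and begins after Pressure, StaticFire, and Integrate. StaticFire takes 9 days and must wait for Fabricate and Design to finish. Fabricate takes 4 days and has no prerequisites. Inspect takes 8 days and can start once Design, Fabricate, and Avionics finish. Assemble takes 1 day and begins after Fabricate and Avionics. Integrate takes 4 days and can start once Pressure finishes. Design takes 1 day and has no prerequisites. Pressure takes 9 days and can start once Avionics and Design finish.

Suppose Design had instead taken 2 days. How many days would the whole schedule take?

28

Actual critical path: Fabricate→Avionics→Pressure→Integrate→Countdown = 4+4+9+4+7 = 28 ⇒ 28 days.
Design has 3 days of float (longest path through it is 25).
That remains the longest chain; total 28 days.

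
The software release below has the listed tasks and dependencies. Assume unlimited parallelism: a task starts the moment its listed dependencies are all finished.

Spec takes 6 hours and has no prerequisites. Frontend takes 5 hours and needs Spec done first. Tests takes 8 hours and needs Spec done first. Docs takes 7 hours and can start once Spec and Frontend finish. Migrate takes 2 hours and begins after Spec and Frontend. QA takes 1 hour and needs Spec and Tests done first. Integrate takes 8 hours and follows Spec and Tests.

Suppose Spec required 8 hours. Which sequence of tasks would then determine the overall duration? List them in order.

Critical path before the change: Spec→Tests→Integrate = 6+8+8 = 22 giving 22 hours.
Spec lies on that path, so at 8 hours the path becomes 24 hours.
The critical path is still Spec→Tests→Integrate; finish is now 24 hours.

Spec, Tests, Integrate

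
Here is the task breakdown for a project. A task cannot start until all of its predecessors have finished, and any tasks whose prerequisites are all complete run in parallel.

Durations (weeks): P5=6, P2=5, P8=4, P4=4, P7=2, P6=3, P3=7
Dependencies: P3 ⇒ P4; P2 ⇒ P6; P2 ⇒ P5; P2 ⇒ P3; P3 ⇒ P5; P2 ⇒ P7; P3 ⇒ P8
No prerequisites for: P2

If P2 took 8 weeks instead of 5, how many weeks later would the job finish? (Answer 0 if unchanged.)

3

Baseline: P2→P3→P5 = 5+7+6 = 18 → 18 weeks.
Since P2 is critical, the +3 change carries straight to that chain (now 21 weeks).
No other chain overtakes it, so the finish is 21 weeks.
Change in finish: 21 − 18 = +3 weeks.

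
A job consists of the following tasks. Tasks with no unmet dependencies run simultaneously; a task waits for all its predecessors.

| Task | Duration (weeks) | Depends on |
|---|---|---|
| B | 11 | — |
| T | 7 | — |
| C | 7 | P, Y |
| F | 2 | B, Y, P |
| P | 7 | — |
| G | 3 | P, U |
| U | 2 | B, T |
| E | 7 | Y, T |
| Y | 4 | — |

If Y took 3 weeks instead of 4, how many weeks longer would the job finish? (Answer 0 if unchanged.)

0

As given, the longest chain is B→U→G = 11+2+3 = 16, so the finish is 16 weeks.
Y is off the critical path — its longest chain is 11 weeks, giving 5 of slack.
The critical path is still B→U→G; finish is now 16 weeks.
Change in finish: 16 − 16 = +0 weeks.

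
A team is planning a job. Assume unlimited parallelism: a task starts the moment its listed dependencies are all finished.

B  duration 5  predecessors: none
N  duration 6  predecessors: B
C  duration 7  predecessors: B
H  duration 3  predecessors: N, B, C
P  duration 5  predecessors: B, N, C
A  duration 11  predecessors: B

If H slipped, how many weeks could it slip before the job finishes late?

2

The longest chain is B→C→P = 5+7+5 = 17; overall finish 17 weeks.
The longest chain containing H totals 15 weeks.
Slack of H = 14 − 12 = 2 weeks.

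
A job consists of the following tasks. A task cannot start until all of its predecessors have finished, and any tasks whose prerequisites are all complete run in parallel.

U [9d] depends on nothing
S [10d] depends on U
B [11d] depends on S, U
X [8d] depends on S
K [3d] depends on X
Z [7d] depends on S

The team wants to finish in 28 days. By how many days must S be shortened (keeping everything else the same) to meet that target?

Current finish: 30 days; target: 28.
S is on every critical path, so each day cut from S cuts the finish by one (this holds down to a finish of 21).
Need 30 − 28 = 2 days off S → S becomes 8 days, finish becomes 28.

2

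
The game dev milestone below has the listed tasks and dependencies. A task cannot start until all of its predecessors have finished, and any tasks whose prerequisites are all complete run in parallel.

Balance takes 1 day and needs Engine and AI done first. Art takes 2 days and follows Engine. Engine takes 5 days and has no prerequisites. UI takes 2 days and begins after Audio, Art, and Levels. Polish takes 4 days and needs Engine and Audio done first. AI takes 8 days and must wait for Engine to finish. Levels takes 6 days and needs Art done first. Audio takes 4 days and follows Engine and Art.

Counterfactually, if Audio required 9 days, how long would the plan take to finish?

Actual critical path: Engine→Art→Audio→Polish = 5+2+4+4 = 15 ⇒ 15 days.
Audio is on the critical path; changing it to 9 makes that path 20 days.
No other chain overtakes it, so the finish is 20 days.

20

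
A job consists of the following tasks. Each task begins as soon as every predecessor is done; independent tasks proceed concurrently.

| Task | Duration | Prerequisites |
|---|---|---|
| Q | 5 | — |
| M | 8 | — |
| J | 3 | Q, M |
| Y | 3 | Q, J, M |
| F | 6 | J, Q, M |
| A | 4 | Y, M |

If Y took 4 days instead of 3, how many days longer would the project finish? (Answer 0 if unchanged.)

The binding path is M→J→Y→A = 8+3+3+4 = 18; finish at 18 days.
Y lies on that path, so at 4 days the path becomes 19 days.
That remains the longest chain; total 19 days.
Change in finish: 19 − 18 = +1 days.

1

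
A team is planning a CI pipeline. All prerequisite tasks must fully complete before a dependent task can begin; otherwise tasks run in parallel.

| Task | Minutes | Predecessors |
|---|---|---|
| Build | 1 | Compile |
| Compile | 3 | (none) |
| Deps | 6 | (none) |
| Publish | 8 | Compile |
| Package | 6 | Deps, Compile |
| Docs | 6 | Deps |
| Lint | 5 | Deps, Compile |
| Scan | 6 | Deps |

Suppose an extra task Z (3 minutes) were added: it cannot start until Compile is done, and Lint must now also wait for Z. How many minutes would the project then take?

Originally the project takes 12 minutes.
With Z inserted, Lint now waits for max(Deps, Compile, Z).
New critical path: Deps→Docs = 6+6 = 12 ⇒ 12 minutes.

12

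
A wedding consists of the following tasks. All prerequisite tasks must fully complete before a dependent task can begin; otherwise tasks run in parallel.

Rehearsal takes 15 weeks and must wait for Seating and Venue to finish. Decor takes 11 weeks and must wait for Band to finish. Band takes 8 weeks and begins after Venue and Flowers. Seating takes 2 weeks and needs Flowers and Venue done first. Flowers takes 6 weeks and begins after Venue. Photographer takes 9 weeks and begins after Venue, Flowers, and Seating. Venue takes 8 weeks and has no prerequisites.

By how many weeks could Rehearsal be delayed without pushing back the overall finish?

2

Critical path: Venue→Flowers→Band→Decor = 8+6+8+11 = 33, so the finish is 33 weeks.
The longest chain containing Rehearsal totals 31 weeks.
Slack of Rehearsal = 18 − 16 = 2 weeks.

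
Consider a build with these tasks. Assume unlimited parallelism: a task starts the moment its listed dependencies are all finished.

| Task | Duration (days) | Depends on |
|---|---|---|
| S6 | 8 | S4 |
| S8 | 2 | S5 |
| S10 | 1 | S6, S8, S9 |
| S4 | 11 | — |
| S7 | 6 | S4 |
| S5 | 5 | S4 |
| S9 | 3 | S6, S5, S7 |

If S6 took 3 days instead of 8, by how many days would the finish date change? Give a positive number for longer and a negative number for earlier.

-2

Critical path before the change: S4→S6→S9→S10 = 11+8+3+1 = 23 giving 23 days.
S6 lies on that path, so at 3 days the path becomes 18 days.
New critical path: S4→S7→S9→S10 = 11+6+3+1 = 21 ⇒ 21 days.
Change in finish: 21 − 23 = -2 days.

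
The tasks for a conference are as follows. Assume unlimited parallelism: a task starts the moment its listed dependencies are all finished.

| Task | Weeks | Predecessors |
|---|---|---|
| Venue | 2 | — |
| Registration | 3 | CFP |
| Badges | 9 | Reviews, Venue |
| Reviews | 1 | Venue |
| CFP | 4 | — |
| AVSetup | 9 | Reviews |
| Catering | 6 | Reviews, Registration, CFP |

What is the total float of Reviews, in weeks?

1

CFP→Registration→Catering = 4+3+6 = 13 sets the makespan at 13 weeks.
Longest path through Reviews: 12 weeks (earliest finish 3, latest finish 4).
So Reviews can slip 4 − 3 = 1 week.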